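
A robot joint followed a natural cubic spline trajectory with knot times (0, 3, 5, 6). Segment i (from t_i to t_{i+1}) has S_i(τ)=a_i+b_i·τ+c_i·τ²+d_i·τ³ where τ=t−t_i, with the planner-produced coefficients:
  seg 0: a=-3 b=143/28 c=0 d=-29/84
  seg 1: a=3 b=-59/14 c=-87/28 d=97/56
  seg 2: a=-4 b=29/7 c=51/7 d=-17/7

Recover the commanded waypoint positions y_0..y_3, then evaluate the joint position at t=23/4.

y_0 = S_0(0) = a_0 = -3
y_1 = S_1(0) = a_1 = 3
y_2 = S_2(0) = a_2 = -4
y_3 = S_2(1) = 5
t_q=23/4 is in segment 2 (τ=3/4); S_2(τ)=977/448

y_0=-3 y_1=3 y_2=-4 y_3=5
S(23/4) = 977/448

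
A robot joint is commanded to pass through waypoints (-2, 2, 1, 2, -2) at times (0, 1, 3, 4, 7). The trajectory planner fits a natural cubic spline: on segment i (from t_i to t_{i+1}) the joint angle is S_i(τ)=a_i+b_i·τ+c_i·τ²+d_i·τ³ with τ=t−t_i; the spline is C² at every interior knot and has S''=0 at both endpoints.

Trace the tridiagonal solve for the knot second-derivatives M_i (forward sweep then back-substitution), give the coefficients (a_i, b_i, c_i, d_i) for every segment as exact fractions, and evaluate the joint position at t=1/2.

Δ: Δ0=4, Δ1=-1/2, Δ2=1, Δ3=-4/3
row 1: diag=6, rhs=-27; c'=1/3, d'=-9/2
row 2: denom=6−2·1/3=16/3; d'=(9−2·-9/2)/(16/3)=27/8
row 3: denom=8−1·3/16=125/16; d'=(-14−1·27/8)/(125/16)=-278/125
back: M3=-278/125
back: M2=27/8−3/16·-278/125=474/125
back: M1=-9/2−1/3·474/125=-1441/250
M: M0=0, M1=-1441/250, M2=474/125, M3=-278/125, M4=0
seg 0: a=-2, c=M0/2=0, d=(M1−M0)/(6·1)=-1441/1500, b=Δ0−h0·(2M0+M1)/6=7441/1500
seg 1: a=2, c=M1/2=-1441/500, d=(M2−M1)/(6·2)=2389/3000, b=Δ1−h1·(2M1+M2)/6=1559/750
seg 2: a=1, c=M2/2=237/125, d=(M3−M2)/(6·1)=-376/375, b=Δ2−h2·(2M2+M3)/6=8/75
seg 3: a=2, c=M3/2=-139/125, d=(M4−M3)/(6·3)=139/1125, b=Δ3−h3·(2M3+M4)/6=334/375
t_q=1/2 → seg 0, τ=1/2; S=-2+7441/1500·τ+0·τ²+-1441/1500·τ³=1441/4000

  seg 0: a=-2 b=7441/1500 c=0 d=-1441/1500
  seg 1: a=2 b=1559/750 c=-1441/500 d=2389/3000
  seg 2: a=1 b=8/75 c=237/125 d=-376/375
  seg 3: a=2 b=334/375 c=-139/125 d=139/1125
S(1/2) = 1441/4000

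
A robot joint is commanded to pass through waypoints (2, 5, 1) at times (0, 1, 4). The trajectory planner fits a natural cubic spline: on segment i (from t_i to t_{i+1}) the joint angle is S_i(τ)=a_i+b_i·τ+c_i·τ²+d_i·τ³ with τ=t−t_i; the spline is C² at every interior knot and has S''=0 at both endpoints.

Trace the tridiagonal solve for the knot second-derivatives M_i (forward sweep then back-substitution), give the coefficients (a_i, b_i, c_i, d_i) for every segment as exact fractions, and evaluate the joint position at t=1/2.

Δ: Δ0=3, Δ1=-4/3
row 1: diag=8, rhs=-26; c'=3/8, d'=-13/4
back: M1=-13/4
M: M0=0, M1=-13/4, M2=0
seg 0: a=2, c=M0/2=0, d=(M1−M0)/(6·1)=-13/24, b=Δ0−h0·(2M0+M1)/6=85/24
seg 1: a=5, c=M1/2=-13/8, d=(M2−M1)/(6·3)=13/72, b=Δ1−h1·(2M1+M2)/6=23/12
t_q=1/2 → seg 0, τ=1/2; S=2+85/24·τ+0·τ²+-13/24·τ³=237/64

  seg 0: a=2 b=85/24 c=0 d=-13/24
  seg 1: a=5 b=23/12 c=-13/8 d=13/72
S(1/2) = 237/64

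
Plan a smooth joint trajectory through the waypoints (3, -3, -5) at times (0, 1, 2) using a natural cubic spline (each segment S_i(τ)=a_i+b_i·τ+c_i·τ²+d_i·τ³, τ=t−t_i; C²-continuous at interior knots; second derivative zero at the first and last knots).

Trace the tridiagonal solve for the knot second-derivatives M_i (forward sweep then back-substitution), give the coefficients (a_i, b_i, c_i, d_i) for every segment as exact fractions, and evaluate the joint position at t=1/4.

Δ: Δ0=-6, Δ1=-2
row 1: diag=4, rhs=24; c'=1/4, d'=6
back: M1=6
M: M0=0, M1=6, M2=0
seg 0: a=3, c=M0/2=0, d=(M1−M0)/(6·1)=1, b=Δ0−h0·(2M0+M1)/6=-7
seg 1: a=-3, c=M1/2=3, d=(M2−M1)/(6·1)=-1, b=Δ1−h1·(2M1+M2)/6=-4
t_q=1/4 → seg 0, τ=1/4; S=3+-7·τ+0·τ²+1·τ³=81/64

  seg 0: a=3 b=-7 c=0 d=1
  seg 1: a=-3 b=-4 c=3 d=-1
S(1/4) = 81/64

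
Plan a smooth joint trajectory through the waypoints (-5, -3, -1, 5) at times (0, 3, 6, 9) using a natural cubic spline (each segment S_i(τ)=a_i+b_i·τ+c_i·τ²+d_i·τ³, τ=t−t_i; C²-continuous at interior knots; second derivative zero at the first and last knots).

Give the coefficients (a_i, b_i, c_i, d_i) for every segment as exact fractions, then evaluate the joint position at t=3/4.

  seg 0: a=-5 b=34/45 c=0 d=-4/405
  seg 1: a=-3 b=22/45 c=-4/45 d=4/81
  seg 2: a=-1 b=58/45 c=16/45 d=-16/405
S(3/4) = -71/16

Δ: Δ0=2/3, Δ1=2/3, Δ2=2
row 1: diag=12, rhs=0; c'=1/4, d'=0
row 2: denom=12−3·1/4=45/4; d'=(8−3·0)/(45/4)=32/45
back: M2=32/45
back: M1=0−1/4·32/45=-8/45
M: M0=0, M1=-8/45, M2=32/45, M3=0
seg 0: a=-5, c=M0/2=0, d=(M1−M0)/(6·3)=-4/405, b=Δ0−h0·(2M0+M1)/6=34/45
seg 1: a=-3, c=M1/2=-4/45, d=(M2−M1)/(6·3)=4/81, b=Δ1−h1·(2M1+M2)/6=22/45
seg 2: a=-1, c=M2/2=16/45, d=(M3−M2)/(6·3)=-16/405, b=Δ2−h2·(2M2+M3)/6=58/45
t_q=3/4 → seg 0, τ=3/4; S=-5+34/45·τ+0·τ²+-4/405·τ³=-71/16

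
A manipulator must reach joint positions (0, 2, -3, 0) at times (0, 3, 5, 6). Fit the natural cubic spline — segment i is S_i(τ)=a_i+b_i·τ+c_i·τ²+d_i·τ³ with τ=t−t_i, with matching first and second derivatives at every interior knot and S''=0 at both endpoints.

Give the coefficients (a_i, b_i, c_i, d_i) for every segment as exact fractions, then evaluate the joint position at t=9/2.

  seg 0: a=0 b=191/84 c=0 d=-5/28
  seg 1: a=2 b=-107/42 c=-45/28 d=137/168
  seg 2: a=-3 b=17/21 c=23/7 d=-23/21
S(9/2) = -1203/448

Δ: Δ0=2/3, Δ1=-5/2, Δ2=3
row 1: diag=10, rhs=-19; c'=1/5, d'=-19/10
row 2: denom=6−2·1/5=28/5; d'=(33−2·-19/10)/(28/5)=46/7
back: M2=46/7
back: M1=-19/10−1/5·46/7=-45/14
M: M0=0, M1=-45/14, M2=46/7, M3=0
seg 0: a=0, c=M0/2=0, d=(M1−M0)/(6·3)=-5/28, b=Δ0−h0·(2M0+M1)/6=191/84
seg 1: a=2, c=M1/2=-45/28, d=(M2−M1)/(6·2)=137/168, b=Δ1−h1·(2M1+M2)/6=-107/42
seg 2: a=-3, c=M2/2=23/7, d=(M3−M2)/(6·1)=-23/21, b=Δ2−h2·(2M2+M3)/6=17/21
t_q=9/2 → seg 1, τ=3/2; S=2+-107/42·τ+-45/28·τ²+137/168·τ³=-1203/448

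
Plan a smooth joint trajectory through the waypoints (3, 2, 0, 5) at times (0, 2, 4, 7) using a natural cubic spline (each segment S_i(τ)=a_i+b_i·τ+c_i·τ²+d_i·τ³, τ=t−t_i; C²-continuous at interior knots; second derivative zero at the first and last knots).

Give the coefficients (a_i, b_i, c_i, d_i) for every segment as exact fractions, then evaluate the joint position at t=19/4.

  seg 0: a=3 b=-13/57 c=0 d=-31/456
  seg 1: a=2 b=-119/114 c=-31/76 d=49/228
  seg 2: a=0 b=-11/114 c=67/76 d=-67/684
S(19/4) = 1859/4864

Δ: Δ0=-1/2, Δ1=-1, Δ2=5/3
row 1: diag=8, rhs=-3; c'=1/4, d'=-3/8
row 2: denom=10−2·1/4=19/2; d'=(16−2·-3/8)/(19/2)=67/38
back: M2=67/38
back: M1=-3/8−1/4·67/38=-31/38
M: M0=0, M1=-31/38, M2=67/38, M3=0
seg 0: a=3, c=M0/2=0, d=(M1−M0)/(6·2)=-31/456, b=Δ0−h0·(2M0+M1)/6=-13/57
seg 1: a=2, c=M1/2=-31/76, d=(M2−M1)/(6·2)=49/228, b=Δ1−h1·(2M1+M2)/6=-119/114
seg 2: a=0, c=M2/2=67/76, d=(M3−M2)/(6·3)=-67/684, b=Δ2−h2·(2M2+M3)/6=-11/114
t_q=19/4 → seg 2, τ=3/4; S=0+-11/114·τ+67/76·τ²+-67/684·τ³=1859/4864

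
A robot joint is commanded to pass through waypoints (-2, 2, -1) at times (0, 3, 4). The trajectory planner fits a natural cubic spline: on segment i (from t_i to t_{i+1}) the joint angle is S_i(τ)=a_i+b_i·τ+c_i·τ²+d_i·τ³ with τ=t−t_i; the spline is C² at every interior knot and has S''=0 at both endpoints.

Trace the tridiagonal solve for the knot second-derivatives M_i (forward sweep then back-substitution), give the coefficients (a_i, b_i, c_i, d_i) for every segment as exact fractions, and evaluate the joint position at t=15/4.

Δ: Δ0=4/3, Δ1=-3
row 1: diag=8, rhs=-26; c'=1/8, d'=-13/4
back: M1=-13/4
M: M0=0, M1=-13/4, M2=0
seg 0: a=-2, c=M0/2=0, d=(M1−M0)/(6·3)=-13/72, b=Δ0−h0·(2M0+M1)/6=71/24
seg 1: a=2, c=M1/2=-13/8, d=(M2−M1)/(6·1)=13/24, b=Δ1−h1·(2M1+M2)/6=-23/12
t_q=15/4 → seg 1, τ=3/4; S=2+-23/12·τ+-13/8·τ²+13/24·τ³=-63/512

  seg 0: a=-2 b=71/24 c=0 d=-13/72
  seg 1: a=2 b=-23/12 c=-13/8 d=13/24
S(15/4) = -63/512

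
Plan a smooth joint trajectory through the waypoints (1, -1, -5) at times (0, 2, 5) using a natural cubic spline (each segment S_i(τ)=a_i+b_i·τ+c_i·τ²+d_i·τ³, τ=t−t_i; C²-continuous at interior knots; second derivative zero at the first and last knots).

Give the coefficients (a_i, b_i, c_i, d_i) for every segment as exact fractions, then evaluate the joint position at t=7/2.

  seg 0: a=1 b=-14/15 c=0 d=-1/60
  seg 1: a=-1 b=-17/15 c=-1/10 d=1/90
S(7/2) = -231/80

Δ: Δ0=-1, Δ1=-4/3
row 1: diag=10, rhs=-2; c'=3/10, d'=-1/5
back: M1=-1/5
M: M0=0, M1=-1/5, M2=0
seg 0: a=1, c=M0/2=0, d=(M1−M0)/(6·2)=-1/60, b=Δ0−h0·(2M0+M1)/6=-14/15
seg 1: a=-1, c=M1/2=-1/10, d=(M2−M1)/(6·3)=1/90, b=Δ1−h1·(2M1+M2)/6=-17/15
t_q=7/2 → seg 1, τ=3/2; S=-1+-17/15·τ+-1/10·τ²+1/90·τ³=-231/80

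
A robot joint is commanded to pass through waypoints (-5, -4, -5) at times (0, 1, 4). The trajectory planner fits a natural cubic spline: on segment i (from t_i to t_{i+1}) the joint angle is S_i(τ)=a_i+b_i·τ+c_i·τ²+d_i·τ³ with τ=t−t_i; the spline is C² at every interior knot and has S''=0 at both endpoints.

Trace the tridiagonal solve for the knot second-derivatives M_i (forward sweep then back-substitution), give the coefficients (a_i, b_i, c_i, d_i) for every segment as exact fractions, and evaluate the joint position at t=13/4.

Δ: Δ0=1, Δ1=-1/3
row 1: diag=8, rhs=-8; c'=3/8, d'=-1
back: M1=-1
M: M0=0, M1=-1, M2=0
seg 0: a=-5, c=M0/2=0, d=(M1−M0)/(6·1)=-1/6, b=Δ0−h0·(2M0+M1)/6=7/6
seg 1: a=-4, c=M1/2=-1/2, d=(M2−M1)/(6·3)=1/18, b=Δ1−h1·(2M1+M2)/6=2/3
t_q=13/4 → seg 1, τ=9/4; S=-4+2/3·τ+-1/2·τ²+1/18·τ³=-563/128

  seg 0: a=-5 b=7/6 c=0 d=-1/6
  seg 1: a=-4 b=2/3 c=-1/2 d=1/18
S(13/4) = -563/128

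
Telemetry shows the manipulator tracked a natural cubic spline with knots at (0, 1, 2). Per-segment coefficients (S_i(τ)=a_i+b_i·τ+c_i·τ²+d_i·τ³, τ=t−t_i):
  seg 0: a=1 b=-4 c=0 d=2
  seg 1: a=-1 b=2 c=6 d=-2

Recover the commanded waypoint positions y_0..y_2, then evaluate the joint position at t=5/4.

y_0=1 y_1=-1 y_2=5
S(5/4) = -5/32

y_0 = S_0(0) = a_0 = 1
y_1 = S_1(0) = a_1 = -1
y_2 = S_1(1) = 5
t_q=5/4 is in segment 1 (τ=1/4); S_1(τ)=-5/32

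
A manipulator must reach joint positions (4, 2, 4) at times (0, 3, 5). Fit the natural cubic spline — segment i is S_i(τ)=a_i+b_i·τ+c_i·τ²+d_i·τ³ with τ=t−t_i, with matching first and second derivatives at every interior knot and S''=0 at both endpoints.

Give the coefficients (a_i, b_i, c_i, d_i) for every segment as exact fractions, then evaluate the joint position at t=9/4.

  seg 0: a=4 b=-7/6 c=0 d=1/18
  seg 1: a=2 b=1/3 c=1/2 d=-1/12
S(9/4) = 257/128

Δ: Δ0=-2/3, Δ1=1
row 1: diag=10, rhs=10; c'=1/5, d'=1
back: M1=1
M: M0=0, M1=1, M2=0
seg 0: a=4, c=M0/2=0, d=(M1−M0)/(6·3)=1/18, b=Δ0−h0·(2M0+M1)/6=-7/6
seg 1: a=2, c=M1/2=1/2, d=(M2−M1)/(6·2)=-1/12, b=Δ1−h1·(2M1+M2)/6=1/3
t_q=9/4 → seg 0, τ=9/4; S=4+-7/6·τ+0·τ²+1/18·τ³=257/128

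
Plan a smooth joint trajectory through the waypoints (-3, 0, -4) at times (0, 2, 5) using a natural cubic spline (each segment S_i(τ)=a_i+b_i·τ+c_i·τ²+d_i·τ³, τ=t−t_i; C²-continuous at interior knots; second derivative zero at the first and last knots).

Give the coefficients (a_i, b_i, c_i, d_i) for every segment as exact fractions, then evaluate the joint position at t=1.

  seg 0: a=-3 b=31/15 c=0 d=-17/120
  seg 1: a=0 b=11/30 c=-17/20 d=17/180
S(1) = -43/40

Δ: Δ0=3/2, Δ1=-4/3
row 1: diag=10, rhs=-17; c'=3/10, d'=-17/10
back: M1=-17/10
M: M0=0, M1=-17/10, M2=0
seg 0: a=-3, c=M0/2=0, d=(M1−M0)/(6·2)=-17/120, b=Δ0−h0·(2M0+M1)/6=31/15
seg 1: a=0, c=M1/2=-17/20, d=(M2−M1)/(6·3)=17/180, b=Δ1−h1·(2M1+M2)/6=11/30
t_q=1 → seg 0, τ=1; S=-3+31/15·τ+0·τ²+-17/120·τ³=-43/40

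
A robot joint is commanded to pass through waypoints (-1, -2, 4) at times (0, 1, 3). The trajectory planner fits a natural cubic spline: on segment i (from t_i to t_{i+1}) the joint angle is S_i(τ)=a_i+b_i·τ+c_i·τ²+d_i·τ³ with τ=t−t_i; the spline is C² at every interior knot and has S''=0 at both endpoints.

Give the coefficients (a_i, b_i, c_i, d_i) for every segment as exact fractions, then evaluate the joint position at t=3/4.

  seg 0: a=-1 b=-5/3 c=0 d=2/3
  seg 1: a=-2 b=1/3 c=2 d=-1/3
S(3/4) = -63/32

Δ: Δ0=-1, Δ1=3
row 1: diag=6, rhs=24; c'=1/3, d'=4
back: M1=4
M: M0=0, M1=4, M2=0
seg 0: a=-1, c=M0/2=0, d=(M1−M0)/(6·1)=2/3, b=Δ0−h0·(2M0+M1)/6=-5/3
seg 1: a=-2, c=M1/2=2, d=(M2−M1)/(6·2)=-1/3, b=Δ1−h1·(2M1+M2)/6=1/3
t_q=3/4 → seg 0, τ=3/4; S=-1+-5/3·τ+0·τ²+2/3·τ³=-63/32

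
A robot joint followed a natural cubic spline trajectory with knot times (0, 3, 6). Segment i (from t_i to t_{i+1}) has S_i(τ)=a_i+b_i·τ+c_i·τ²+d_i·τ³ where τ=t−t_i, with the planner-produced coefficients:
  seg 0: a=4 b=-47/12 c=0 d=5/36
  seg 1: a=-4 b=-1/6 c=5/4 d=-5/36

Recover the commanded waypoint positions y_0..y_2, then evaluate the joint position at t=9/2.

y_0 = S_0(0) = a_0 = 4
y_1 = S_1(0) = a_1 = -4
y_2 = S_1(3) = 3
t_q=9/2 is in segment 1 (τ=3/2); S_1(τ)=-61/32

y_0=4 y_1=-4 y_2=3
S(9/2) = -61/32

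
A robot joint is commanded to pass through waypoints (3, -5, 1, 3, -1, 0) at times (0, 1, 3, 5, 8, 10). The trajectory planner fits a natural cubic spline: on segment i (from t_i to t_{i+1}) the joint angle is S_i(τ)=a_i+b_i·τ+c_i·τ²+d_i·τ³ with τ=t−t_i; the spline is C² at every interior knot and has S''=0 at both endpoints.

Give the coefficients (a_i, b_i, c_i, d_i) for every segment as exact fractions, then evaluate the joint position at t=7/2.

Δ: Δ0=-8, Δ1=3, Δ2=1, Δ3=-4/3, Δ4=1/2
row 1: diag=6, rhs=66; c'=1/3, d'=11
row 2: denom=8−2·1/3=22/3; d'=(-12−2·11)/(22/3)=-51/11
row 3: denom=10−2·3/11=104/11; d'=(-14−2·-51/11)/(104/11)=-1/2
row 4: denom=10−3·33/104=941/104; d'=(11−3·-1/2)/(941/104)=1300/941
back: M4=1300/941
back: M3=-1/2−33/104·1300/941=-883/941
back: M2=-51/11−3/11·-883/941=-4122/941
back: M1=11−1/3·-4122/941=11725/941
M: M0=0, M1=11725/941, M2=-4122/941, M3=-883/941, M4=1300/941, M5=0
seg 0: a=3, c=M0/2=0, d=(M1−M0)/(6·1)=11725/5646, b=Δ0−h0·(2M0+M1)/6=-56893/5646
seg 1: a=-5, c=M1/2=11725/1882, d=(M2−M1)/(6·2)=-15847/11292, b=Δ1−h1·(2M1+M2)/6=-10859/2823
seg 2: a=1, c=M2/2=-2061/941, d=(M3−M2)/(6·2)=3239/11292, b=Δ2−h2·(2M2+M3)/6=11950/2823
seg 3: a=3, c=M3/2=-883/1882, d=(M4−M3)/(6·3)=2183/16938, b=Δ3−h3·(2M3+M4)/6=-3065/2823
seg 4: a=-1, c=M4/2=650/941, d=(M5−M4)/(6·2)=-325/2823, b=Δ4−h4·(2M4+M5)/6=-2377/5646
t_q=7/2 → seg 2, τ=1/2; S=1+11950/2823·τ+-2061/941·τ²+3239/11292·τ³=78437/30112

  seg 0: a=3 b=-56893/5646 c=0 d=11725/5646
  seg 1: a=-5 b=-10859/2823 c=11725/1882 d=-15847/11292
  seg 2: a=1 b=11950/2823 c=-2061/941 d=3239/11292
  seg 3: a=3 b=-3065/2823 c=-883/1882 d=2183/16938
  seg 4: a=-1 b=-2377/5646 c=650/941 d=-325/2823
S(7/2) = 78437/30112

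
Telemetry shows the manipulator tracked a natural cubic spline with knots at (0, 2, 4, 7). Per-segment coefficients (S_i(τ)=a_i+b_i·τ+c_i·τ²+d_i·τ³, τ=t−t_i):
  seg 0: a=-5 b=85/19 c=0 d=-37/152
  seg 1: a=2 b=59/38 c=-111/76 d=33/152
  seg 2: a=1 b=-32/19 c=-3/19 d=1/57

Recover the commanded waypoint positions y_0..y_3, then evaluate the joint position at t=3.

y_0 = S_0(0) = a_0 = -5
y_1 = S_1(0) = a_1 = 2
y_2 = S_2(0) = a_2 = 1
y_3 = S_2(3) = -5
t_q=3 is in segment 1 (τ=1); S_1(τ)=351/152

y_0=-5 y_1=2 y_2=1 y_3=-5
S(3) = 351/152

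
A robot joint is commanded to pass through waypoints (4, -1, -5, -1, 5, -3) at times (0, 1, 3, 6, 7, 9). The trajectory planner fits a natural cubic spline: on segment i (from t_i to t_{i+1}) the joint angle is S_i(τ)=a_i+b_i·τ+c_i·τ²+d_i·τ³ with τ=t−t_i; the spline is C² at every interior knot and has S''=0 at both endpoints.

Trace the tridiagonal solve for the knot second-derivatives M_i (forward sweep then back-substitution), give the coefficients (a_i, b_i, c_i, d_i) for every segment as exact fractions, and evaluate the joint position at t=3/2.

  seg 0: a=4 b=-9527/1731 c=0 d=872/1731
  seg 1: a=-1 b=-6911/1731 c=872/577 d=-1783/6924
  seg 2: a=-5 b=-1796/1731 c=-39/1154 d=317/1154
  seg 3: a=-1 b=21383/3462 c=1407/577 d=-9053/3462
  seg 4: a=5 b=5554/1731 c=-6239/1154 d=6239/6924
S(3/2) = -48941/18464

Δ: Δ0=-5, Δ1=-2, Δ2=4/3, Δ3=6, Δ4=-4
row 1: diag=6, rhs=18; c'=1/3, d'=3
row 2: denom=10−2·1/3=28/3; d'=(20−2·3)/(28/3)=3/2
row 3: denom=8−3·9/28=197/28; d'=(28−3·3/2)/(197/28)=658/197
row 4: denom=6−1·28/197=1154/197; d'=(-60−1·658/197)/(1154/197)=-6239/577
back: M4=-6239/577
back: M3=658/197−28/197·-6239/577=2814/577
back: M2=3/2−9/28·2814/577=-39/577
back: M1=3−1/3·-39/577=1744/577
M: M0=0, M1=1744/577, M2=-39/577, M3=2814/577, M4=-6239/577, M5=0
seg 0: a=4, c=M0/2=0, d=(M1−M0)/(6·1)=872/1731, b=Δ0−h0·(2M0+M1)/6=-9527/1731
seg 1: a=-1, c=M1/2=872/577, d=(M2−M1)/(6·2)=-1783/6924, b=Δ1−h1·(2M1+M2)/6=-6911/1731
seg 2: a=-5, c=M2/2=-39/1154, d=(M3−M2)/(6·3)=317/1154, b=Δ2−h2·(2M2+M3)/6=-1796/1731
seg 3: a=-1, c=M3/2=1407/577, d=(M4−M3)/(6·1)=-9053/3462, b=Δ3−h3·(2M3+M4)/6=21383/3462
seg 4: a=5, c=M4/2=-6239/1154, d=(M5−M4)/(6·2)=6239/6924, b=Δ4−h4·(2M4+M5)/6=5554/1731
t_q=3/2 → seg 1, τ=1/2; S=-1+-6911/1731·τ+872/577·τ²+-1783/6924·τ³=-48941/18464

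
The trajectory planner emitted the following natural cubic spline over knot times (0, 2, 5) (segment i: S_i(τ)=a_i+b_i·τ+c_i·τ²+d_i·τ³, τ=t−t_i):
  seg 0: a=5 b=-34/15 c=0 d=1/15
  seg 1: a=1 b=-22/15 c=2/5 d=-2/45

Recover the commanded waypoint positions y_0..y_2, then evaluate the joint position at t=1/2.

y_0 = S_0(0) = a_0 = 5
y_1 = S_1(0) = a_1 = 1
y_2 = S_1(3) = -1
t_q=1/2 is in segment 0 (τ=1/2); S_0(τ)=31/8

y_0=5 y_1=1 y_2=-1
S(1/2) = 31/8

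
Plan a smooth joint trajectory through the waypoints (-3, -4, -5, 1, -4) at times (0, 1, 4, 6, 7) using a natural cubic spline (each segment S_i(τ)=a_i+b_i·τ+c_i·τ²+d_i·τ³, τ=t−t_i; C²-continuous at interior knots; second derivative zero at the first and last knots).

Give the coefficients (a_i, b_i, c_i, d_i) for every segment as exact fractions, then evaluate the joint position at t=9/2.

Δ: Δ0=-1, Δ1=-1/3, Δ2=3, Δ3=-5
row 1: diag=8, rhs=4; c'=3/8, d'=1/2
row 2: denom=10−3·3/8=71/8; d'=(20−3·1/2)/(71/8)=148/71
row 3: denom=6−2·16/71=394/71; d'=(-48−2·148/71)/(394/71)=-1852/197
back: M3=-1852/197
back: M2=148/71−16/71·-1852/197=828/197
back: M1=1/2−3/8·828/197=-212/197
M: M0=0, M1=-212/197, M2=828/197, M3=-1852/197, M4=0
seg 0: a=-3, c=M0/2=0, d=(M1−M0)/(6·1)=-106/591, b=Δ0−h0·(2M0+M1)/6=-485/591
seg 1: a=-4, c=M1/2=-106/197, d=(M2−M1)/(6·3)=520/1773, b=Δ1−h1·(2M1+M2)/6=-803/591
seg 2: a=-5, c=M2/2=414/197, d=(M3−M2)/(6·2)=-670/591, b=Δ2−h2·(2M2+M3)/6=1969/591
seg 3: a=1, c=M3/2=-926/197, d=(M4−M3)/(6·1)=926/591, b=Δ3−h3·(2M3+M4)/6=-1103/591
t_q=9/2 → seg 2, τ=1/2; S=-5+1969/591·τ+414/197·τ²+-670/591·τ³=-2325/788

  seg 0: a=-3 b=-485/591 c=0 d=-106/591
  seg 1: a=-4 b=-803/591 c=-106/197 d=520/1773
  seg 2: a=-5 b=1969/591 c=414/197 d=-670/591
  seg 3: a=1 b=-1103/591 c=-926/197 d=926/591
S(9/2) = -2325/788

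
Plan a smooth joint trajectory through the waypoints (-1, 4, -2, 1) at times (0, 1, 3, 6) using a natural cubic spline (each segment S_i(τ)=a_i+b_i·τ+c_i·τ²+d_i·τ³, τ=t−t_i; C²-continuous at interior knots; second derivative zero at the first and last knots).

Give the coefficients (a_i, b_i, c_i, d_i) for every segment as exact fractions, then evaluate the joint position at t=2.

Δ: Δ0=5, Δ1=-3, Δ2=1
row 1: diag=6, rhs=-48; c'=1/3, d'=-8
row 2: denom=10−2·1/3=28/3; d'=(24−2·-8)/(28/3)=30/7
back: M2=30/7
back: M1=-8−1/3·30/7=-66/7
M: M0=0, M1=-66/7, M2=30/7, M3=0
seg 0: a=-1, c=M0/2=0, d=(M1−M0)/(6·1)=-11/7, b=Δ0−h0·(2M0+M1)/6=46/7
seg 1: a=4, c=M1/2=-33/7, d=(M2−M1)/(6·2)=8/7, b=Δ1−h1·(2M1+M2)/6=13/7
seg 2: a=-2, c=M2/2=15/7, d=(M3−M2)/(6·3)=-5/21, b=Δ2−h2·(2M2+M3)/6=-23/7
t_q=2 → seg 1, τ=1; S=4+13/7·τ+-33/7·τ²+8/7·τ³=16/7

  seg 0: a=-1 b=46/7 c=0 d=-11/7
  seg 1: a=4 b=13/7 c=-33/7 d=8/7
  seg 2: a=-2 b=-23/7 c=15/7 d=-5/21
S(2) = 16/7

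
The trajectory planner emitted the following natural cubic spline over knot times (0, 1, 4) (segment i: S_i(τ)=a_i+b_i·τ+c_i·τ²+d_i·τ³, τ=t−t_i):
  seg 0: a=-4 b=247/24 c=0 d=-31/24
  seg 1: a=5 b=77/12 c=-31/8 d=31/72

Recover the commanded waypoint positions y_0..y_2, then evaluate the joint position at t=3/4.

y_0 = S_0(0) = a_0 = -4
y_1 = S_1(0) = a_1 = 5
y_2 = S_1(3) = 1
t_q=3/4 is in segment 0 (τ=3/4); S_0(τ)=1625/512

y_0=-4 y_1=5 y_2=1
S(3/4) = 1625/512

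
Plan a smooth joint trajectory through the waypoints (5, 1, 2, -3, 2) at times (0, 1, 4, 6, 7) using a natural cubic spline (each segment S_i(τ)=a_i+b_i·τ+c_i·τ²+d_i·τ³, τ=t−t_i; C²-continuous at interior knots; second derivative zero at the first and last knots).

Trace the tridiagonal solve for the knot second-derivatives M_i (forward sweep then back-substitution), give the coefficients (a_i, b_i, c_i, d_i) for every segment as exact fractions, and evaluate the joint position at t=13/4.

Δ: Δ0=-4, Δ1=1/3, Δ2=-5/2, Δ3=5
row 1: diag=8, rhs=26; c'=3/8, d'=13/4
row 2: denom=10−3·3/8=71/8; d'=(-17−3·13/4)/(71/8)=-214/71
row 3: denom=6−2·16/71=394/71; d'=(45−2·-214/71)/(394/71)=3623/394
back: M3=3623/394
back: M2=-214/71−16/71·3623/394=-1002/197
back: M1=13/4−3/8·-1002/197=1016/197
M: M0=0, M1=1016/197, M2=-1002/197, M3=3623/394, M4=0
seg 0: a=5, c=M0/2=0, d=(M1−M0)/(6·1)=508/591, b=Δ0−h0·(2M0+M1)/6=-2872/591
seg 1: a=1, c=M1/2=508/197, d=(M2−M1)/(6·3)=-1009/1773, b=Δ1−h1·(2M1+M2)/6=-1348/591
seg 2: a=2, c=M2/2=-501/197, d=(M3−M2)/(6·2)=5627/4728, b=Δ2−h2·(2M2+M3)/6=-1285/591
seg 3: a=-3, c=M3/2=3623/788, d=(M4−M3)/(6·1)=-3623/2364, b=Δ3−h3·(2M3+M4)/6=2287/1182
t_q=13/4 → seg 1, τ=9/4; S=1+-1348/591·τ+508/197·τ²+-1009/1773·τ³=30767/12608

  seg 0: a=5 b=-2872/591 c=0 d=508/591
  seg 1: a=1 b=-1348/591 c=508/197 d=-1009/1773
  seg 2: a=2 b=-1285/591 c=-501/197 d=5627/4728
  seg 3: a=-3 b=2287/1182 c=3623/788 d=-3623/2364
S(13/4) = 30767/12608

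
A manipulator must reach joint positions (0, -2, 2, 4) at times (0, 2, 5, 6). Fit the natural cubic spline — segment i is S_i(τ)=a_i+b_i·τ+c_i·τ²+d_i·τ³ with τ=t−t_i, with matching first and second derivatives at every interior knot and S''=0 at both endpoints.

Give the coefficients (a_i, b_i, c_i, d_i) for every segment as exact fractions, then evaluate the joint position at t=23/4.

  seg 0: a=0 b=-313/213 c=0 d=25/213
  seg 1: a=-2 b=-13/213 c=50/71 d=-17/213
  seg 2: a=2 b=428/213 c=-1/71 d=1/213
S(23/4) = 15909/4544

Δ: Δ0=-1, Δ1=4/3, Δ2=2
row 1: diag=10, rhs=14; c'=3/10, d'=7/5
row 2: denom=8−3·3/10=71/10; d'=(4−3·7/5)/(71/10)=-2/71
back: M2=-2/71
back: M1=7/5−3/10·-2/71=100/71
M: M0=0, M1=100/71, M2=-2/71, M3=0
seg 0: a=0, c=M0/2=0, d=(M1−M0)/(6·2)=25/213, b=Δ0−h0·(2M0+M1)/6=-313/213
seg 1: a=-2, c=M1/2=50/71, d=(M2−M1)/(6·3)=-17/213, b=Δ1−h1·(2M1+M2)/6=-13/213
seg 2: a=2, c=M2/2=-1/71, d=(M3−M2)/(6·1)=1/213, b=Δ2−h2·(2M2+M3)/6=428/213
t_q=23/4 → seg 2, τ=3/4; S=2+428/213·τ+-1/71·τ²+1/213·τ³=15909/4544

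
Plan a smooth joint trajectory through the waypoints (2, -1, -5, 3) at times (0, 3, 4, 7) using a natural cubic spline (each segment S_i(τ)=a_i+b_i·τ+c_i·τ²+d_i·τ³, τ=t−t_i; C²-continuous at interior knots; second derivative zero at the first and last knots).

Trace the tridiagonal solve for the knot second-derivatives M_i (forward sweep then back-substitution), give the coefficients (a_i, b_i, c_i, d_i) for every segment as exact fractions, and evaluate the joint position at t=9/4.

  seg 0: a=2 b=29/63 c=0 d=-92/567
  seg 1: a=-1 b=-247/63 c=-92/63 d=29/21
  seg 2: a=-5 b=-170/63 c=169/63 d=-169/567
S(9/4) = 19/16

Δ: Δ0=-1, Δ1=-4, Δ2=8/3
row 1: diag=8, rhs=-18; c'=1/8, d'=-9/4
row 2: denom=8−1·1/8=63/8; d'=(40−1·-9/4)/(63/8)=338/63
back: M2=338/63
back: M1=-9/4−1/8·338/63=-184/63
M: M0=0, M1=-184/63, M2=338/63, M3=0
seg 0: a=2, c=M0/2=0, d=(M1−M0)/(6·3)=-92/567, b=Δ0−h0·(2M0+M1)/6=29/63
seg 1: a=-1, c=M1/2=-92/63, d=(M2−M1)/(6·1)=29/21, b=Δ1−h1·(2M1+M2)/6=-247/63
seg 2: a=-5, c=M2/2=169/63, d=(M3−M2)/(6·3)=-169/567, b=Δ2−h2·(2M2+M3)/6=-170/63
t_q=9/4 → seg 0, τ=9/4; S=2+29/63·τ+0·τ²+-92/567·τ³=19/16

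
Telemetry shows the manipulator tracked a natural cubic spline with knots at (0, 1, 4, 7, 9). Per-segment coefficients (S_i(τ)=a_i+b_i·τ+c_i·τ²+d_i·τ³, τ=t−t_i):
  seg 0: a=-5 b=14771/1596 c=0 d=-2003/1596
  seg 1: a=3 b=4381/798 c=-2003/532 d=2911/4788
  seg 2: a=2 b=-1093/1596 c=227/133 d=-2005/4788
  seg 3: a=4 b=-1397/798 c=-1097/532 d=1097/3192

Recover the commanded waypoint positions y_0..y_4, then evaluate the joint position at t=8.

y_0=-5 y_1=3 y_2=2 y_3=4 y_4=-5
S(8) = 565/1064

y_0 = S_0(0) = a_0 = -5
y_1 = S_1(0) = a_1 = 3
y_2 = S_2(0) = a_2 = 2
y_3 = S_3(0) = a_3 = 4
y_4 = S_3(2) = -5
t_q=8 is in segment 3 (τ=1); S_3(τ)=565/1064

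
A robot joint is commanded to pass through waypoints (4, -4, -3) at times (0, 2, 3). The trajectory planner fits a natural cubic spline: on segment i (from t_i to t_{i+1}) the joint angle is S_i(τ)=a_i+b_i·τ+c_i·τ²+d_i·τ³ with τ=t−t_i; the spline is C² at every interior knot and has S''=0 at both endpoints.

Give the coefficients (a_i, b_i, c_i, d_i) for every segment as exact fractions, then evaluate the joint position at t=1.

  seg 0: a=4 b=-17/3 c=0 d=5/12
  seg 1: a=-4 b=-2/3 c=5/2 d=-5/6
S(1) = -5/4

Δ: Δ0=-4, Δ1=1
row 1: diag=6, rhs=30; c'=1/6, d'=5
back: M1=5
M: M0=0, M1=5, M2=0
seg 0: a=4, c=M0/2=0, d=(M1−M0)/(6·2)=5/12, b=Δ0−h0·(2M0+M1)/6=-17/3
seg 1: a=-4, c=M1/2=5/2, d=(M2−M1)/(6·1)=-5/6, b=Δ1−h1·(2M1+M2)/6=-2/3
t_q=1 → seg 0, τ=1; S=4+-17/3·τ+0·τ²+5/12·τ³=-5/4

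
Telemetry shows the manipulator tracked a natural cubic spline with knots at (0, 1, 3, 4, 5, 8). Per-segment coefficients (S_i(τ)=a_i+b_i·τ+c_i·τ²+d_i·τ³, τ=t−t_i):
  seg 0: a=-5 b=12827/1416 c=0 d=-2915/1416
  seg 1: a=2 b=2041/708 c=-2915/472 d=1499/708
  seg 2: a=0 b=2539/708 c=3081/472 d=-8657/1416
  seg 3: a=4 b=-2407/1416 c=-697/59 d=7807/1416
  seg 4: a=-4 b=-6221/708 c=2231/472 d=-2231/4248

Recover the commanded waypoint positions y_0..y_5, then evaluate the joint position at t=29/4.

y_0 = S_0(0) = a_0 = -5
y_1 = S_1(0) = a_1 = 2
y_2 = S_2(0) = a_2 = 0
y_3 = S_3(0) = a_3 = 4
y_4 = S_4(0) = a_4 = -4
y_5 = S_4(3) = -2
t_q=29/4 is in segment 4 (τ=9/4); S_4(τ)=-175915/30208

y_0=-5 y_1=2 y_2=0 y_3=4 y_4=-4 y_5=-2
S(29/4) = -175915/30208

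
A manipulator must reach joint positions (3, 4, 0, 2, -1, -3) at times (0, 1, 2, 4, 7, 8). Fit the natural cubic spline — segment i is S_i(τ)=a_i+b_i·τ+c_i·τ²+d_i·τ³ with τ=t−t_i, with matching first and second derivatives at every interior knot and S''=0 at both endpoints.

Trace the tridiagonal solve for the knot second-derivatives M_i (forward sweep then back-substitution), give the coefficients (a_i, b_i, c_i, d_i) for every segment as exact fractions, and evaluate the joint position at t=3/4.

Δ: Δ0=1, Δ1=-4, Δ2=1, Δ3=-1, Δ4=-2
row 1: diag=4, rhs=-30; c'=1/4, d'=-15/2
row 2: denom=6−1·1/4=23/4; d'=(30−1·-15/2)/(23/4)=150/23
row 3: denom=10−2·8/23=214/23; d'=(-12−2·150/23)/(214/23)=-288/107
row 4: denom=8−3·69/214=1505/214; d'=(-6−3·-288/107)/(1505/214)=444/1505
back: M4=444/1505
back: M3=-288/107−69/214·444/1505=-4194/1505
back: M2=150/23−8/23·-4194/1505=11274/1505
back: M1=-15/2−1/4·11274/1505=-14106/1505
M: M0=0, M1=-14106/1505, M2=11274/1505, M3=-4194/1505, M4=444/1505, M5=0
seg 0: a=3, c=M0/2=0, d=(M1−M0)/(6·1)=-2351/1505, b=Δ0−h0·(2M0+M1)/6=3856/1505
seg 1: a=4, c=M1/2=-7053/1505, d=(M2−M1)/(6·1)=846/301, b=Δ1−h1·(2M1+M2)/6=-3197/1505
seg 2: a=0, c=M2/2=5637/1505, d=(M3−M2)/(6·2)=-1289/1505, b=Δ2−h2·(2M2+M3)/6=-659/215
seg 3: a=2, c=M3/2=-2097/1505, d=(M4−M3)/(6·3)=773/4515, b=Δ3−h3·(2M3+M4)/6=2467/1505
seg 4: a=-1, c=M4/2=222/1505, d=(M5−M4)/(6·1)=-74/1505, b=Δ4−h4·(2M4+M5)/6=-3158/1505
t_q=3/4 → seg 0, τ=3/4; S=3+3856/1505·τ+0·τ²+-2351/1505·τ³=58653/13760

  seg 0: a=3 b=3856/1505 c=0 d=-2351/1505
  seg 1: a=4 b=-3197/1505 c=-7053/1505 d=846/301
  seg 2: a=0 b=-659/215 c=5637/1505 d=-1289/1505
  seg 3: a=2 b=2467/1505 c=-2097/1505 d=773/4515
  seg 4: a=-1 b=-3158/1505 c=222/1505 d=-74/1505
S(3/4) = 58653/13760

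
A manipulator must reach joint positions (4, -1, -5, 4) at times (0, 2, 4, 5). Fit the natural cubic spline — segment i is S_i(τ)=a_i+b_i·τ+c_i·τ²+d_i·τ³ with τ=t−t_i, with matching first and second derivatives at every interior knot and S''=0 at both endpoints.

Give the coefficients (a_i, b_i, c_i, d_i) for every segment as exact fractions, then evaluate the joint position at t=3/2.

  seg 0: a=4 b=-18/11 c=0 d=-19/88
  seg 1: a=-1 b=-93/22 c=-57/44 d=53/44
  seg 2: a=-5 b=111/22 c=261/44 d=-87/44
S(3/2) = 575/704

Δ: Δ0=-5/2, Δ1=-2, Δ2=9
row 1: diag=8, rhs=3; c'=1/4, d'=3/8
row 2: denom=6−2·1/4=11/2; d'=(66−2·3/8)/(11/2)=261/22
back: M2=261/22
back: M1=3/8−1/4·261/22=-57/22
M: M0=0, M1=-57/22, M2=261/22, M3=0
seg 0: a=4, c=M0/2=0, d=(M1−M0)/(6·2)=-19/88, b=Δ0−h0·(2M0+M1)/6=-18/11
seg 1: a=-1, c=M1/2=-57/44, d=(M2−M1)/(6·2)=53/44, b=Δ1−h1·(2M1+M2)/6=-93/22
seg 2: a=-5, c=M2/2=261/44, d=(M3−M2)/(6·1)=-87/44, b=Δ2−h2·(2M2+M3)/6=111/22
t_q=3/2 → seg 0, τ=3/2; S=4+-18/11·τ+0·τ²+-19/88·τ³=575/704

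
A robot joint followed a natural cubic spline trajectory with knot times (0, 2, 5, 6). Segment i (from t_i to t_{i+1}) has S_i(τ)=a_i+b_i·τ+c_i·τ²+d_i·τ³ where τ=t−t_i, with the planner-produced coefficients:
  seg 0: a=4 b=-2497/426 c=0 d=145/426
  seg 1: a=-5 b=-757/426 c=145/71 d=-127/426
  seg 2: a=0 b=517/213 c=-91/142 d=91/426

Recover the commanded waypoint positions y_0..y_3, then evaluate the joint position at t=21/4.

y_0=4 y_1=-5 y_2=0 y_3=2
S(21/4) = 5181/9088

y_0 = S_0(0) = a_0 = 4
y_1 = S_1(0) = a_1 = -5
y_2 = S_2(0) = a_2 = 0
y_3 = S_2(1) = 2
t_q=21/4 is in segment 2 (τ=1/4); S_2(τ)=5181/9088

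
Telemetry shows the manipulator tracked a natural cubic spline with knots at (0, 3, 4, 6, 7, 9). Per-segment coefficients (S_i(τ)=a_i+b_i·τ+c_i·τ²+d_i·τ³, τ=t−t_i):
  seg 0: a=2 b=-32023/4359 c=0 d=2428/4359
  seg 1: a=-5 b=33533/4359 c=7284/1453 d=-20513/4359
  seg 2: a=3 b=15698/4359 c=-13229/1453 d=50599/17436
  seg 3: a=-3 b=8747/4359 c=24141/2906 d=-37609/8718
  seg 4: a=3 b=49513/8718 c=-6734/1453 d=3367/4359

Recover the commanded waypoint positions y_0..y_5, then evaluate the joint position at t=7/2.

y_0 = S_0(0) = a_0 = 2
y_1 = S_1(0) = a_1 = -5
y_2 = S_2(0) = a_2 = 3
y_3 = S_3(0) = a_3 = -3
y_4 = S_4(0) = a_4 = 3
y_5 = S_4(2) = 2
t_q=7/2 is in segment 1 (τ=1/2); S_1(τ)=-5679/11624

y_0=2 y_1=-5 y_2=3 y_3=-3 y_4=3 y_5=2
S(7/2) = -5679/11624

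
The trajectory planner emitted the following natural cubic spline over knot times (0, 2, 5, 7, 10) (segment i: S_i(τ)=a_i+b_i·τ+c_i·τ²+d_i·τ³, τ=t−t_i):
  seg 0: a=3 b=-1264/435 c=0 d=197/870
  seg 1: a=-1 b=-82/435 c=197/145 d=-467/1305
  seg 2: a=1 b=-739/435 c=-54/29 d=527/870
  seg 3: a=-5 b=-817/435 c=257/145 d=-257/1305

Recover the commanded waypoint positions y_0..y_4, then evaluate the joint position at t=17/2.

y_0 = S_0(0) = a_0 = 3
y_1 = S_1(0) = a_1 = -1
y_2 = S_2(0) = a_2 = 1
y_3 = S_3(0) = a_3 = -5
y_4 = S_3(3) = 0
t_q=17/2 is in segment 3 (τ=3/2); S_3(τ)=-5213/1160

y_0=3 y_1=-1 y_2=1 y_3=-5 y_4=0
S(17/2) = -5213/1160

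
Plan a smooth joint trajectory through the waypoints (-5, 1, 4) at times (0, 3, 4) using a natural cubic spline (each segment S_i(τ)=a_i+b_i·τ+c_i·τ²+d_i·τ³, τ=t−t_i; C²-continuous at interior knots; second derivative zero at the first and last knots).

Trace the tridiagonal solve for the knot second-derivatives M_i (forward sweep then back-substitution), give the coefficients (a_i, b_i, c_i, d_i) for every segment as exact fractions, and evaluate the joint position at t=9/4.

  seg 0: a=-5 b=13/8 c=0 d=1/24
  seg 1: a=1 b=11/4 c=3/8 d=-1/8
S(9/4) = -445/512

Δ: Δ0=2, Δ1=3
row 1: diag=8, rhs=6; c'=1/8, d'=3/4
back: M1=3/4
M: M0=0, M1=3/4, M2=0
seg 0: a=-5, c=M0/2=0, d=(M1−M0)/(6·3)=1/24, b=Δ0−h0·(2M0+M1)/6=13/8
seg 1: a=1, c=M1/2=3/8, d=(M2−M1)/(6·1)=-1/8, b=Δ1−h1·(2M1+M2)/6=11/4
t_q=9/4 → seg 0, τ=9/4; S=-5+13/8·τ+0·τ²+1/24·τ³=-445/512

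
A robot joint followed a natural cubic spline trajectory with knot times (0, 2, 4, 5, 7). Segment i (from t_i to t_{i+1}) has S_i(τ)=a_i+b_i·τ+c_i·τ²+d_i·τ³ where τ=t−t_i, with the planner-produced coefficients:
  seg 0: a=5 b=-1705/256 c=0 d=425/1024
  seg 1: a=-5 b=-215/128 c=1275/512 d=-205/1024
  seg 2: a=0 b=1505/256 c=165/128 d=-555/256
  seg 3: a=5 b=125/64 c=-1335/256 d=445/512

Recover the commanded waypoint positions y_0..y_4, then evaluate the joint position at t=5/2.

y_0 = S_0(0) = a_0 = 5
y_1 = S_1(0) = a_1 = -5
y_2 = S_2(0) = a_2 = 0
y_3 = S_3(0) = a_3 = 5
y_4 = S_3(2) = -5
t_q=5/2 is in segment 1 (τ=1/2); S_1(τ)=-42945/8192

y_0=5 y_1=-5 y_2=0 y_3=5 y_4=-5
S(5/2) = -42945/8192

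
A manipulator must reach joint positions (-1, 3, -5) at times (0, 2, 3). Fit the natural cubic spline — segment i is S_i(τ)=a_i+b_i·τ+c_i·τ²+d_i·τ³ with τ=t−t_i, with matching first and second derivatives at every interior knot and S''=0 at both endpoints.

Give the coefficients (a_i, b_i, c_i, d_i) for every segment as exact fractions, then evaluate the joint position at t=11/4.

Δ: Δ0=2, Δ1=-8
row 1: diag=6, rhs=-60; c'=1/6, d'=-10
back: M1=-10
M: M0=0, M1=-10, M2=0
seg 0: a=-1, c=M0/2=0, d=(M1−M0)/(6·2)=-5/6, b=Δ0−h0·(2M0+M1)/6=16/3
seg 1: a=3, c=M1/2=-5, d=(M2−M1)/(6·1)=5/3, b=Δ1−h1·(2M1+M2)/6=-14/3
t_q=11/4 → seg 1, τ=3/4; S=3+-14/3·τ+-5·τ²+5/3·τ³=-167/64

  seg 0: a=-1 b=16/3 c=0 d=-5/6
  seg 1: a=3 b=-14/3 c=-5 d=5/3
S(11/4) = -167/64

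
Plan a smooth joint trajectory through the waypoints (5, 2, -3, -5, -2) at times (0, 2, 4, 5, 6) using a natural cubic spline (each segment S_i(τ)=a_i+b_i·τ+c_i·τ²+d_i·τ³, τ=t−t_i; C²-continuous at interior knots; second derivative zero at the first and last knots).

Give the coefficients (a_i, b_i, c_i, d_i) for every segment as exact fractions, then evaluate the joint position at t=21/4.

Δ: Δ0=-3/2, Δ1=-5/2, Δ2=-2, Δ3=3
row 1: diag=8, rhs=-6; c'=1/4, d'=-3/4
row 2: denom=6−2·1/4=11/2; d'=(3−2·-3/4)/(11/2)=9/11
row 3: denom=4−1·2/11=42/11; d'=(30−1·9/11)/(42/11)=107/14
back: M3=107/14
back: M2=9/11−2/11·107/14=-4/7
back: M1=-3/4−1/4·-4/7=-17/28
M: M0=0, M1=-17/28, M2=-4/7, M3=107/14, M4=0
seg 0: a=5, c=M0/2=0, d=(M1−M0)/(6·2)=-17/336, b=Δ0−h0·(2M0+M1)/6=-109/84
seg 1: a=2, c=M1/2=-17/56, d=(M2−M1)/(6·2)=1/336, b=Δ1−h1·(2M1+M2)/6=-40/21
seg 2: a=-3, c=M2/2=-2/7, d=(M3−M2)/(6·1)=115/84, b=Δ2−h2·(2M2+M3)/6=-37/12
seg 3: a=-5, c=M3/2=107/28, d=(M4−M3)/(6·1)=-107/84, b=Δ3−h3·(2M3+M4)/6=19/42
t_q=21/4 → seg 3, τ=1/4; S=-5+19/42·τ+107/28·τ²+-107/84·τ³=-1195/256

  seg 0: a=5 b=-109/84 c=0 d=-17/336
  seg 1: a=2 b=-40/21 c=-17/56 d=1/336
  seg 2: a=-3 b=-37/12 c=-2/7 d=115/84
  seg 3: a=-5 b=19/42 c=107/28 d=-107/84
S(21/4) = -1195/256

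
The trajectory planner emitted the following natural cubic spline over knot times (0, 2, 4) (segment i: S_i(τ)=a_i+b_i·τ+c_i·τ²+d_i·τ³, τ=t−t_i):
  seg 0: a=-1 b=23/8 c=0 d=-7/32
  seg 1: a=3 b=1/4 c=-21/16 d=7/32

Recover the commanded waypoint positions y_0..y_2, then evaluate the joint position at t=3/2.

y_0 = S_0(0) = a_0 = -1
y_1 = S_1(0) = a_1 = 3
y_2 = S_1(2) = 0
t_q=3/2 is in segment 0 (τ=3/2); S_0(τ)=659/256

y_0=-1 y_1=3 y_2=0
S(3/2) = 659/256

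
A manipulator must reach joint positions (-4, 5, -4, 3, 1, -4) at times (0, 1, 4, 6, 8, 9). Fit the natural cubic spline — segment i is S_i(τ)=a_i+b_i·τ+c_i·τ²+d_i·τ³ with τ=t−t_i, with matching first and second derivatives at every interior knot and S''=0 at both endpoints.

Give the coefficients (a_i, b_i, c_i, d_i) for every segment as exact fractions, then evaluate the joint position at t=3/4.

  seg 0: a=-4 b=8088/733 c=0 d=-1491/733
  seg 1: a=5 b=3615/733 c=-4473/733 d=845/733
  seg 2: a=-4 b=-408/733 c=3132/733 d=-6581/5864
  seg 3: a=3 b=4497/1466 c=-7215/2932 d=313/1466
  seg 4: a=1 b=-6177/1466 c=-3459/2932 d=1153/2932
S(3/4) = 160319/46912

Δ: Δ0=9, Δ1=-3, Δ2=7/2, Δ3=-1, Δ4=-5
row 1: diag=8, rhs=-72; c'=3/8, d'=-9
row 2: denom=10−3·3/8=71/8; d'=(39−3·-9)/(71/8)=528/71
row 3: denom=8−2·16/71=536/71; d'=(-27−2·528/71)/(536/71)=-2973/536
row 4: denom=6−2·71/268=733/134; d'=(-24−2·-2973/536)/(733/134)=-3459/1466
back: M4=-3459/1466
back: M3=-2973/536−71/268·-3459/1466=-7215/1466
back: M2=528/71−16/71·-7215/1466=6264/733
back: M1=-9−3/8·6264/733=-8946/733
M: M0=0, M1=-8946/733, M2=6264/733, M3=-7215/1466, M4=-3459/1466, M5=0
seg 0: a=-4, c=M0/2=0, d=(M1−M0)/(6·1)=-1491/733, b=Δ0−h0·(2M0+M1)/6=8088/733
seg 1: a=5, c=M1/2=-4473/733, d=(M2−M1)/(6·3)=845/733, b=Δ1−h1·(2M1+M2)/6=3615/733
seg 2: a=-4, c=M2/2=3132/733, d=(M3−M2)/(6·2)=-6581/5864, b=Δ2−h2·(2M2+M3)/6=-408/733
seg 3: a=3, c=M3/2=-7215/2932, d=(M4−M3)/(6·2)=313/1466, b=Δ3−h3·(2M3+M4)/6=4497/1466
seg 4: a=1, c=M4/2=-3459/2932, d=(M5−M4)/(6·1)=1153/2932, b=Δ4−h4·(2M4+M5)/6=-6177/1466
t_q=3/4 → seg 0, τ=3/4; S=-4+8088/733·τ+0·τ²+-1491/733·τ³=160319/46912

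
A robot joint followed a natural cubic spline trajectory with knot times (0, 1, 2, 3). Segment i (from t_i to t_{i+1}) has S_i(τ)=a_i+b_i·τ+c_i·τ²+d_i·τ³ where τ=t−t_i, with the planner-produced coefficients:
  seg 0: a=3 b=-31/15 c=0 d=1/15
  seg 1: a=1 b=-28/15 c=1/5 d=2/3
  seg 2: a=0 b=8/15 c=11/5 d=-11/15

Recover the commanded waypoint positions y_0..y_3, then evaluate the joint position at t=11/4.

y_0 = S_0(0) = a_0 = 3
y_1 = S_1(0) = a_1 = 1
y_2 = S_2(0) = a_2 = 0
y_3 = S_2(1) = 2
t_q=11/4 is in segment 2 (τ=3/4); S_2(τ)=85/64

y_0=3 y_1=1 y_2=0 y_3=2
S(11/4) = 85/64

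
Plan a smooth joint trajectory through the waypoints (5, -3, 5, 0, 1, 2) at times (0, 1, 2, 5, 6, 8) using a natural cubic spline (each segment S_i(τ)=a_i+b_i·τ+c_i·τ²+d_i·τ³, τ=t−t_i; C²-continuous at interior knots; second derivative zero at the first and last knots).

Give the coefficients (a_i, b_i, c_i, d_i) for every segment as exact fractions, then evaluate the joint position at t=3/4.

  seg 0: a=5 b=-93503/7446 c=0 d=33935/7446
  seg 1: a=-3 b=4151/3723 c=33935/2482 d=-50539/7446
  seg 2: a=5 b=60295/7446 c=-8302/1241 d=25577/22338
  seg 3: a=0 b=-4192/3723 c=8973/2482 d=-11089/7446
  seg 4: a=1 b=12187/7446 c=-1058/1241 d=529/3723
S(3/4) = -396393/158848

Δ: Δ0=-8, Δ1=8, Δ2=-5/3, Δ3=1, Δ4=1/2
row 1: diag=4, rhs=96; c'=1/4, d'=24
row 2: denom=8−1·1/4=31/4; d'=(-58−1·24)/(31/4)=-328/31
row 3: denom=8−3·12/31=212/31; d'=(16−3·-328/31)/(212/31)=370/53
row 4: denom=6−1·31/212=1241/212; d'=(-3−1·370/53)/(1241/212)=-2116/1241
back: M4=-2116/1241
back: M3=370/53−31/212·-2116/1241=8973/1241
back: M2=-328/31−12/31·8973/1241=-16604/1241
back: M1=24−1/4·-16604/1241=33935/1241
M: M0=0, M1=33935/1241, M2=-16604/1241, M3=8973/1241, M4=-2116/1241, M5=0
seg 0: a=5, c=M0/2=0, d=(M1−M0)/(6·1)=33935/7446, b=Δ0−h0·(2M0+M1)/6=-93503/7446
seg 1: a=-3, c=M1/2=33935/2482, d=(M2−M1)/(6·1)=-50539/7446, b=Δ1−h1·(2M1+M2)/6=4151/3723
seg 2: a=5, c=M2/2=-8302/1241, d=(M3−M2)/(6·3)=25577/22338, b=Δ2−h2·(2M2+M3)/6=60295/7446
seg 3: a=0, c=M3/2=8973/2482, d=(M4−M3)/(6·1)=-11089/7446, b=Δ3−h3·(2M3+M4)/6=-4192/3723
seg 4: a=1, c=M4/2=-1058/1241, d=(M5−M4)/(6·2)=529/3723, b=Δ4−h4·(2M4+M5)/6=12187/7446
t_q=3/4 → seg 0, τ=3/4; S=5+-93503/7446·τ+0·τ²+33935/7446·τ³=-396393/158848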